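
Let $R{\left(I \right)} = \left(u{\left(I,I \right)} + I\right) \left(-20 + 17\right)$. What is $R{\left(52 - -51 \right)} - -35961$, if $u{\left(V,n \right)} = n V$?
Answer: $3825$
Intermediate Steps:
$u{\left(V,n \right)} = V n$
$R{\left(I \right)} = - 3 I - 3 I^{2}$ ($R{\left(I \right)} = \left(I I + I\right) \left(-20 + 17\right) = \left(I^{2} + I\right) \left(-3\right) = \left(I + I^{2}\right) \left(-3\right) = - 3 I - 3 I^{2}$)
$R{\left(52 - -51 \right)} - -35961 = 3 \left(52 - -51\right) \left(-1 - \left(52 - -51\right)\right) - -35961 = 3 \left(52 + 51\right) \left(-1 - \left(52 + 51\right)\right) + 35961 = 3 \cdot 103 \left(-1 - 103\right) + 35961 = 3 \cdot 103 \left(-104\right) + 35961 = -32136 + 35961 = 3825$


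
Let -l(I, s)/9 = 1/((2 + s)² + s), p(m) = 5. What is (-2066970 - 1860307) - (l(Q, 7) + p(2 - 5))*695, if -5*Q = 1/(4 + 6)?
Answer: -345899921/88 ≈ -3.9307e+6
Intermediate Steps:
Q = -1/50 (Q = -1/(5*(4 + 6)) = -⅕/10 = -⅕*⅒ = -1/50 ≈ -0.020000)
l(I, s) = -9/(s + (2 + s)²) (l(I, s) = -9/((2 + s)² + s) = -9/(s + (2 + s)²))
(-2066970 - 1860307) - (l(Q, 7) + p(2 - 5))*695 = (-2066970 - 1860307) - (-9/(7 + (2 + 7)²) + 5)*695 = -3927277 - (-9/(7 + 9²) + 5)*695 = -3927277 - (-9/(7 + 81) + 5)*695 = -3927277 - (-9/88 + 5)*695 = -3927277 - 431*695/88 = -3927277 - 1*299545/88 = -3927277 - 299545/88 = -345899921/88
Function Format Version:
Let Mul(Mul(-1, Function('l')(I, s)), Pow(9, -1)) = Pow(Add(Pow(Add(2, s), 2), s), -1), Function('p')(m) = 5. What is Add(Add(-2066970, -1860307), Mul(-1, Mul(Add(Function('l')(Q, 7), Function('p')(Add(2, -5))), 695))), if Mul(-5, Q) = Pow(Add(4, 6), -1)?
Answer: Rational(-345899921, 88) ≈ -3.9307e+6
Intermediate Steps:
Q = Rational(-1, 50) (Q = Mul(Rational(-1, 5), Pow(Add(4, 6), -1)) = Mul(Rational(-1, 5), Pow(10, -1)) = Mul(Rational(-1, 5), Rational(1, 10)) = Rational(-1, 50) ≈ -0.020000)
Function('l')(I, s) = Mul(-9, Pow(Add(s, Pow(Add(2, s), 2)), -1)) (Function('l')(I, s) = Mul(-9, Pow(Add(Pow(Add(2, s), 2), s), -1)) = Mul(-9, Pow(Add(s, Pow(Add(2, s), 2)), -1)))
Add(Add(-2066970, -1860307), Mul(-1, Mul(Add(Function('l')(Q, 7), Function('p')(Add(2, -5))), 695))) = Add(Add(-2066970, -1860307), Mul(-1, Mul(Add(Mul(-9, Pow(Add(7, Pow(Add(2, 7), 2)), -1)), 5), 695))) = Add(-3927277, Mul(-1, Mul(Add(Mul(-9, Pow(Add(7, Pow(9, 2)), -1)), 5), 695))) = Add(-3927277, Mul(-1, Mul(Add(Mul(-9, Pow(Add(7, 81), -1)), 5), 695))) = Add(-3927277, Mul(-1, Mul(Add(Mul(-9, Pow(88, -1)), 5), 695))) = Add(-3927277, Mul(-1, Mul(Add(Mul(-9, Rational(1, 88)), 5), 695))) = Add(-3927277, Mul(-1, Mul(Add(Rational(-9, 88), 5), 695))) = Add(-3927277, Mul(-1, Mul(Rational(431, 88), 695))) = Add(-3927277, Mul(-1, Rational(299545, 88))) = Add(-3927277, Rational(-299545, 88)) = Rational(-345899921, 88)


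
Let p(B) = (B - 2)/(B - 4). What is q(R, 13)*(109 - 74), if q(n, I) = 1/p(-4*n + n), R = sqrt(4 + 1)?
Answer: 1295/41 + 210*sqrt(5)/41 ≈ 43.038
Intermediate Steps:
R = sqrt(5) ≈ 2.2361
p(B) = (-2 + B)/(-4 + B)
q(n, I) = (-4 - 3*n)/(-2 - 3*n) (q(n, I) = 1/((-2 + (-4*n + n))/(-4 + (-4*n + n))) = 1/((-2 - 3*n)/(-4 - 3*n)) = (-4 - 3*n)/(-2 - 3*n))
q(R, 13)*(109 - 74) = ((4 + 3*sqrt(5))/(2 + 3*sqrt(5)))*(109 - 74) = ((4 + 3*sqrt(5))/(2 + 3*sqrt(5)))*35 = 35*(4 + 3*sqrt(5))/(2 + 3*sqrt(5))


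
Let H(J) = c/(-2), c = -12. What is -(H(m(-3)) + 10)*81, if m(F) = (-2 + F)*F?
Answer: -1296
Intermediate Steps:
m(F) = F*(-2 + F)
H(J) = 6 (H(J) = -12/(-2) = -12*(-1/2) = 6)
-(H(m(-3)) + 10)*81 = -(6 + 10)*81 = -16*81 = -1*1296 = -1296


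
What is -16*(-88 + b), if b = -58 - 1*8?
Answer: 2464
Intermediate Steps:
b = -66 (b = -58 - 8 = -66)
-16*(-88 + b) = -16*(-88 - 66) = -16*(-154) = 2464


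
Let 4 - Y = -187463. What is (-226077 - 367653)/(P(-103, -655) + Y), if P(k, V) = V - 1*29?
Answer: -197910/62261 ≈ -3.1787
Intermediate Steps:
Y = 187467 (Y = 4 - 1*(-187463) = 4 + 187463 = 187467)
P(k, V) = -29 + V (P(k, V) = V - 29 = -29 + V)
(-226077 - 367653)/(P(-103, -655) + Y) = (-226077 - 367653)/((-29 - 655) + 187467) = -593730/(-684 + 187467) = -593730/186783 = -593730*1/186783 = -197910/62261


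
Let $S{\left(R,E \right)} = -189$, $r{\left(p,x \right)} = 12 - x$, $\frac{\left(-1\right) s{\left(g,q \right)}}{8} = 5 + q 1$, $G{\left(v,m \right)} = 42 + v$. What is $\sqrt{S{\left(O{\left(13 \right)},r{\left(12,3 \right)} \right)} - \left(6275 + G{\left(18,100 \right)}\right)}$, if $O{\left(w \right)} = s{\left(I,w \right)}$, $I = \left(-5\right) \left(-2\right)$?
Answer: $2 i \sqrt{1631} \approx 80.771 i$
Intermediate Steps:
$I = 10$
$s{\left(g,q \right)} = -40 - 8 q$ ($s{\left(g,q \right)} = - 8 \left(5 + q 1\right) = - 8 \left(5 + q\right) = -40 - 8 q$)
$O{\left(w \right)} = -40 - 8 w$
$\sqrt{S{\left(O{\left(13 \right)},r{\left(12,3 \right)} \right)} - \left(6275 + G{\left(18,100 \right)}\right)} = \sqrt{-189 - 6335} = \sqrt{-6524} = 2 i \sqrt{1631}$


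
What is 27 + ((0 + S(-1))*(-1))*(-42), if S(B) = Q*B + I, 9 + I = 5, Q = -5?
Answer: 69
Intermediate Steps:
I = -4 (I = -9 + 5 = -4)
S(B) = -4 - 5*B (S(B) = -5*B - 4 = -4 - 5*B)
27 + ((0 + S(-1))*(-1))*(-42) = 27 + ((0 + (-4 - 5*(-1)))*(-1))*(-42) = 27 + ((0 + (-4 + 5))*(-1))*(-42) = 27 + ((0 + 1)*(-1))*(-42) = 27 + (1*(-1))*(-42) = 27 - 1*(-42) = 27 + 42 = 69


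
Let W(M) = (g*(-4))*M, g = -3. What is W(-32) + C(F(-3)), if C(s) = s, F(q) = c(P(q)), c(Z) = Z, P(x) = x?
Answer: -387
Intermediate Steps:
F(q) = q
W(M) = 12*M (W(M) = (-3*(-4))*M = 12*M)
W(-32) + C(F(-3)) = 12*(-32) - 3 = -384 - 3 = -387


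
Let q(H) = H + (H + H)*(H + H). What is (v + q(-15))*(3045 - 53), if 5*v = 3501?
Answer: 23714592/5 ≈ 4.7429e+6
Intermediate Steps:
v = 3501/5 (v = (⅕)*3501 = 3501/5 ≈ 700.20)
q(H) = H + 4*H² (q(H) = H + (2*H)*(2*H) = H + 4*H²)
(v + q(-15))*(3045 - 53) = (3501/5 - 15*(1 + 4*(-15)))*(3045 - 53) = (3501/5 - 15*(1 - 60))*2992 = (3501/5 - 15*(-59))*2992 = (3501/5 + 885)*2992 = (7926/5)*2992 = 23714592/5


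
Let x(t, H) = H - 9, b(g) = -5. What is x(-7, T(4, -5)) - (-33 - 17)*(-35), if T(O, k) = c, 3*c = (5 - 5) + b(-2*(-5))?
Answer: -5282/3 ≈ -1760.7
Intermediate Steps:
c = -5/3 (c = ((5 - 5) - 5)/3 = (0 - 5)/3 = (⅓)*(-5) = -5/3 ≈ -1.6667)
T(O, k) = -5/3
x(t, H) = -9 + H
x(-7, T(4, -5)) - (-33 - 17)*(-35) = (-9 - 5/3) - (-33 - 17)*(-35) = -32/3 - (-50)*(-35) = -32/3 - 1*1750 = -32/3 - 1750 = -5282/3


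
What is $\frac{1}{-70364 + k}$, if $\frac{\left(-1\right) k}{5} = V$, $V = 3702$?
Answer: $- \frac{1}{88874} \approx -1.1252 \cdot 10^{-5}$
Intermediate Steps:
$k = -18510$ ($k = \left(-5\right) 3702 = -18510$)
$\frac{1}{-70364 + k} = \frac{1}{-70364 - 18510} = \frac{1}{-88874} = - \frac{1}{88874}$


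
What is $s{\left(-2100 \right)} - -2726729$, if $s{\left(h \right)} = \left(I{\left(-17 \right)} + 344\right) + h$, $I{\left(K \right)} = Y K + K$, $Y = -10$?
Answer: $2725126$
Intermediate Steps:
$I{\left(K \right)} = - 9 K$ ($I{\left(K \right)} = - 10 K + K = - 9 K$)
$s{\left(h \right)} = 497 + h$ ($s{\left(h \right)} = \left(\left(-9\right) \left(-17\right) + 344\right) + h = \left(153 + 344\right) + h = 497 + h$)
$s{\left(-2100 \right)} - -2726729 = \left(497 - 2100\right) - -2726729 = -1603 + 2726729 = 2725126$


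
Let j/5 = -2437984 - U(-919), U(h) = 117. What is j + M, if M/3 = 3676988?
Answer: -1159541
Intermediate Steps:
j = -12190505 (j = 5*(-2437984 - 1*117) = 5*(-2437984 - 117) = 5*(-2438101) = -12190505)
M = 11030964 (M = 3*3676988 = 11030964)
j + M = -12190505 + 11030964 = -1159541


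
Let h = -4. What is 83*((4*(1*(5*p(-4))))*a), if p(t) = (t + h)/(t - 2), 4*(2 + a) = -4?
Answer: -6640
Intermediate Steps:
a = -3 (a = -2 + (¼)*(-4) = -2 - 1 = -3)
p(t) = (-4 + t)/(-2 + t) (p(t) = (t - 4)/(t - 2) = (-4 + t)/(-2 + t))
83*((4*(1*(5*p(-4))))*a) = 83*((4*(1*(5*((-4 - 4)/(-2 - 4)))))*(-3)) = 83*((4*(1*(5*(-8/(-6)))))*(-3)) = 83*((4*(1*(5*(-⅙*(-8)))))*(-3)) = 83*((4*(1*(5*(4/3))))*(-3)) = 83*((4*(1*(20/3)))*(-3)) = 83*((4*(20/3))*(-3)) = 83*((80/3)*(-3)) = 83*(-80) = -6640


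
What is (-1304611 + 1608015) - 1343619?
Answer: -1040215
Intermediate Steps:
(-1304611 + 1608015) - 1343619 = 303404 - 1343619 = -1040215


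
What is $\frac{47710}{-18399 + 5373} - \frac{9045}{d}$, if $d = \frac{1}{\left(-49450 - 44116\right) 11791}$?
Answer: $\frac{4999366778888935}{501} \approx 9.9788 \cdot 10^{12}$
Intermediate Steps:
$d = - \frac{1}{1103236706}$ ($d = \frac{1}{-93566} \cdot \frac{1}{11791} = \left(- \frac{1}{93566}\right) \frac{1}{11791} = - \frac{1}{1103236706} \approx -9.0642 \cdot 10^{-10}$)
$\frac{47710}{-18399 + 5373} - \frac{9045}{d} = \frac{47710}{-18399 + 5373} - \frac{9045}{- \frac{1}{1103236706}} = \frac{47710}{-13026} - -9978776005770 = 47710 \left(- \frac{1}{13026}\right) + 9978776005770 = - \frac{1835}{501} + 9978776005770 = \frac{4999366778888935}{501}$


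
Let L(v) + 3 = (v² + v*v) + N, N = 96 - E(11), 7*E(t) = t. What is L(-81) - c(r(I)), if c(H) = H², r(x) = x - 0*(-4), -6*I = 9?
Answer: 369913/28 ≈ 13211.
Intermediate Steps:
I = -3/2 (I = -⅙*9 = -3/2 ≈ -1.5000)
E(t) = t/7
N = 661/7 (N = 96 - 11/7 = 661/7 ≈ 94.429)
r(x) = x (r(x) = x - 1*0 = x + 0 = x)
L(v) = 640/7 + 2*v² (L(v) = -3 + ((v² + v*v) + 661/7) = -3 + ((v² + v²) + 661/7) = -3 + (2*v² + 661/7) = -3 + (661/7 + 2*v²) = 640/7 + 2*v²)
L(-81) - c(r(I)) = (640/7 + 2*(-81)²) - (-3/2)² = (640/7 + 2*6561) - 1*9/4 = (640/7 + 13122) - 9/4 = 92494/7 - 9/4 = 369913/28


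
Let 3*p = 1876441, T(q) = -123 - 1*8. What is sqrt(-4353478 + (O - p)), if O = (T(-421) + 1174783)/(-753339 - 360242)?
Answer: I*sqrt(55567993869751974933)/3340743 ≈ 2231.4*I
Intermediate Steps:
T(q) = -131 (T(q) = -123 - 8 = -131)
O = -1174652/1113581 (O = (-131 + 1174783)/(-753339 - 360242) = 1174652/(-1113581) = 1174652*(-1/1113581) = -1174652/1113581 ≈ -1.0548)
p = 1876441/3 (p = (1/3)*1876441 = 1876441/3 ≈ 6.2548e+5)
sqrt(-4353478 + (O - p)) = sqrt(-4353478 + (-1174652/1113581 - 1*1876441/3)) = sqrt(-4353478 + (-1174652/1113581 - 1876441/3)) = sqrt(-4353478 - 2089572569177/3340743) = sqrt(-16633423723331/3340743) = I*sqrt(55567993869751974933)/3340743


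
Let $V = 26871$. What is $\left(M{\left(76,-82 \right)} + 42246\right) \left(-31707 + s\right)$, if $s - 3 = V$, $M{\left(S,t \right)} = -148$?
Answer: $-203459634$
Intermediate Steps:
$s = 26874$ ($s = 3 + 26871 = 26874$)
$\left(M{\left(76,-82 \right)} + 42246\right) \left(-31707 + s\right) = \left(-148 + 42246\right) \left(-31707 + 26874\right) = 42098 \left(-4833\right) = -203459634$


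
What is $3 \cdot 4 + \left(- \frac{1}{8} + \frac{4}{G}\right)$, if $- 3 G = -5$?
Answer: $\frac{571}{40} \approx 14.275$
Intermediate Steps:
$G = \frac{5}{3}$ ($G = \left(- \frac{1}{3}\right) \left(-5\right) = \frac{5}{3} \approx 1.6667$)
$3 \cdot 4 + \left(- \frac{1}{8} + \frac{4}{G}\right) = 3 \cdot 4 + \left(- \frac{1}{8} + \frac{4}{\frac{5}{3}}\right) = 12 + \left(\left(-1\right) \frac{1}{8} + 4 \cdot \frac{3}{5}\right) = 12 + \left(- \frac{1}{8} + \frac{12}{5}\right) = 12 + \frac{91}{40} = \frac{571}{40}$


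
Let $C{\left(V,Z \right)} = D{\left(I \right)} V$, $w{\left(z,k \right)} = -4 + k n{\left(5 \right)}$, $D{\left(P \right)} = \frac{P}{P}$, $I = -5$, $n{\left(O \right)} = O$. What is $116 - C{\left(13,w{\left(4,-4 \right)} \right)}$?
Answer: $103$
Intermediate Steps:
$D{\left(P \right)} = 1$
$w{\left(z,k \right)} = -4 + 5 k$ ($w{\left(z,k \right)} = -4 + k 5 = -4 + 5 k$)
$C{\left(V,Z \right)} = V$ ($C{\left(V,Z \right)} = 1 V = V$)
$116 - C{\left(13,w{\left(4,-4 \right)} \right)} = 116 - 13 = 103$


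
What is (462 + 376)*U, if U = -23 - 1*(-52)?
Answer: 24302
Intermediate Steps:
U = 29 (U = -23 + 52 = 29)
(462 + 376)*U = (462 + 376)*29 = 838*29 = 24302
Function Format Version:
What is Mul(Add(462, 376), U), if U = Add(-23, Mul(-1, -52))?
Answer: 24302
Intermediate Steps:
U = 29 (U = Add(-23, 52) = 29)
Mul(Add(462, 376), U) = Mul(Add(462, 376), 29) = Mul(838, 29) = 24302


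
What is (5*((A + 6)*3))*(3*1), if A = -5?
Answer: 45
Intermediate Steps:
(5*((A + 6)*3))*(3*1) = (5*((-5 + 6)*3))*(3*1) = (5*(1*3))*3 = (5*3)*3 = 15*3 = 45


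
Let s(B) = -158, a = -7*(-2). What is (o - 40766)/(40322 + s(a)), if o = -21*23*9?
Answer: -45113/40164 ≈ -1.1232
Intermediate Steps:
a = 14
o = -4347 (o = -483*9 = -4347)
(o - 40766)/(40322 + s(a)) = (-4347 - 40766)/(40322 - 158) = -45113/40164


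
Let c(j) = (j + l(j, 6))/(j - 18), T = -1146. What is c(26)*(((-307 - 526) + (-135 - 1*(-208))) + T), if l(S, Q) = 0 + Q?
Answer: -7624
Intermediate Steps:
l(S, Q) = Q
c(j) = (6 + j)/(-18 + j) (c(j) = (j + 6)/(j - 18) = (6 + j)/(-18 + j))
c(26)*(((-307 - 526) + (-135 - 1*(-208))) + T) = ((6 + 26)/(-18 + 26))*(((-307 - 526) + (-135 - 1*(-208))) - 1146) = (32/8)*((-833 + (-135 + 208)) - 1146) = ((1/8)*32)*((-833 + 73) - 1146) = 4*(-760 - 1146) = 4*(-1906) = -7624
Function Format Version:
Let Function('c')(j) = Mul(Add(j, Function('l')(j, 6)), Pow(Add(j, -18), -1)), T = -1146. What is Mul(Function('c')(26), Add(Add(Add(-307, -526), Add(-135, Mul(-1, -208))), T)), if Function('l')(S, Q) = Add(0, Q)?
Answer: -7624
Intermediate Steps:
Function('l')(S, Q) = Q
Function('c')(j) = Mul(Pow(Add(-18, j), -1), Add(6, j)) (Function('c')(j) = Mul(Add(j, 6), Pow(Add(j, -18), -1)) = Mul(Add(6, j), Pow(Add(-18, j), -1)) = Mul(Pow(Add(-18, j), -1), Add(6, j)))
Mul(Function('c')(26), Add(Add(Add(-307, -526), Add(-135, Mul(-1, -208))), T)) = Mul(Mul(Pow(Add(-18, 26), -1), Add(6, 26)), Add(Add(Add(-307, -526), Add(-135, Mul(-1, -208))), -1146)) = Mul(Mul(Pow(8, -1), 32), Add(Add(-833, Add(-135, 208)), -1146)) = Mul(Mul(Rational(1, 8), 32), Add(Add(-833, 73), -1146)) = Mul(4, Add(-760, -1146)) = Mul(4, -1906) = -7624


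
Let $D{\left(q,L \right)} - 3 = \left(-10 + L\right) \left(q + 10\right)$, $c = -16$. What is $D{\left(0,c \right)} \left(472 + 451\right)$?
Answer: $-237211$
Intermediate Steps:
$D{\left(q,L \right)} = 3 + \left(-10 + L\right) \left(10 + q\right)$ ($D{\left(q,L \right)} = 3 + \left(-10 + L\right) \left(q + 10\right) = 3 + \left(-10 + L\right) \left(10 + q\right)$)
$D{\left(0,c \right)} \left(472 + 451\right) = \left(-97 - 0 + 10 \left(-16\right) - 0\right) \left(472 + 451\right) = \left(-97 + 0 - 160 + 0\right) 923 = \left(-257\right) 923 = -237211$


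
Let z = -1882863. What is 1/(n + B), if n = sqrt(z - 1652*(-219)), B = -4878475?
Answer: -195139/951980793868 - I*sqrt(60843)/4759903969340 ≈ -2.0498e-7 - 5.1821e-11*I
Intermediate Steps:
n = 5*I*sqrt(60843) (n = sqrt(-1882863 - 1652*(-219)) = sqrt(-1882863 + 361788) = sqrt(-1521075) = 5*I*sqrt(60843) ≈ 1233.3*I)
1/(n + B) = 1/(5*I*sqrt(60843) - 4878475) = 1/(-4878475 + 5*I*sqrt(60843))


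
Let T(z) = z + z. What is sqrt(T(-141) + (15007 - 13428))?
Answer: sqrt(1297) ≈ 36.014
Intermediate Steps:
T(z) = 2*z
sqrt(T(-141) + (15007 - 13428)) = sqrt(2*(-141) + (15007 - 13428)) = sqrt(-282 + 1579) = sqrt(1297)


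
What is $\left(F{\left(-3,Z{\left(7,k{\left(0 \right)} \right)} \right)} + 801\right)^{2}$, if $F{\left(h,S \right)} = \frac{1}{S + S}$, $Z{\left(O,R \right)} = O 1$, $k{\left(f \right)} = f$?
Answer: $\frac{125776225}{196} \approx 6.4172 \cdot 10^{5}$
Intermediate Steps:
$Z{\left(O,R \right)} = O$
$F{\left(h,S \right)} = \frac{1}{2 S}$
$\left(F{\left(-3,Z{\left(7,k{\left(0 \right)} \right)} \right)} + 801\right)^{2} = \left(\frac{1}{2 \cdot 7} + 801\right)^{2} = \left(\frac{1}{2} \cdot \frac{1}{7} + 801\right)^{2} = \left(\frac{1}{14} + 801\right)^{2} = \left(\frac{11215}{14}\right)^{2} = \frac{125776225}{196}$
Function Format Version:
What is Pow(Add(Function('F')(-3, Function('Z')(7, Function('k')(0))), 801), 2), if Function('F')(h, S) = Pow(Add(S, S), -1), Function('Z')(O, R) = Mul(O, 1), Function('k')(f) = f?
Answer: Rational(125776225, 196) ≈ 6.4172e+5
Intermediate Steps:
Function('Z')(O, R) = O
Function('F')(h, S) = Mul(Rational(1, 2), Pow(S, -1)) (Function('F')(h, S) = Pow(Mul(2, S), -1) = Mul(Rational(1, 2), Pow(S, -1)))
Pow(Add(Function('F')(-3, Function('Z')(7, Function('k')(0))), 801), 2) = Pow(Add(Mul(Rational(1, 2), Pow(7, -1)), 801), 2) = Pow(Add(Mul(Rational(1, 2), Rational(1, 7)), 801), 2) = Pow(Add(Rational(1, 14), 801), 2) = Pow(Rational(11215, 14), 2) = Rational(125776225, 196)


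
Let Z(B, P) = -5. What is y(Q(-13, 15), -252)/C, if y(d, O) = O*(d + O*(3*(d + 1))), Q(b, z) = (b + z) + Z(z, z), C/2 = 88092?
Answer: -10563/4894 ≈ -2.1584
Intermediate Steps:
C = 176184 (C = 2*88092 = 176184)
Q(b, z) = -5 + b + z (Q(b, z) = (b + z) - 5 = -5 + b + z)
y(d, O) = O*(d + O*(3 + 3*d)) (y(d, O) = O*(d + O*(3*(1 + d))) = O*(d + O*(3 + 3*d)))
y(Q(-13, 15), -252)/C = -252*((-5 - 13 + 15) + 3*(-252) + 3*(-252)*(-5 - 13 + 15))/176184 = -252*(-3 - 756 + 3*(-252)*(-3))*(1/176184) = -252*(-3 - 756 + 2268)*(1/176184) = -252*1509*(1/176184) = -380268*1/176184 = -10563/4894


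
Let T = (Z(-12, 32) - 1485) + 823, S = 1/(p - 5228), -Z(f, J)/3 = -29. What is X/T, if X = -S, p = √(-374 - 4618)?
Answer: -1307/3929690300 - I*√78/1964845150 ≈ -3.326e-7 - 4.4949e-9*I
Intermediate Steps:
p = 8*I*√78 (p = √(-4992) = 8*I*√78 ≈ 70.654*I)
Z(f, J) = 87 (Z(f, J) = -3*(-29) = 87)
S = 1/(-5228 + 8*I*√78) (S = 1/(8*I*√78 - 5228) = 1/(-5228 + 8*I*√78) ≈ -0.00019124 - 2.585e-6*I)
T = -575 (T = (87 - 1485) + 823 = -1398 + 823 = -575)
X = 1307/6834244 + I*√78/3417122 (X = -(-1307/6834244 - I*√78/3417122) = 1307/6834244 + I*√78/3417122 ≈ 0.00019124 + 2.5846e-6*I)
X/T = (1307/6834244 + I*√78/3417122)/(-575) = (1307/6834244 + I*√78/3417122)*(-1/575) = -1307/3929690300 - I*√78/1964845150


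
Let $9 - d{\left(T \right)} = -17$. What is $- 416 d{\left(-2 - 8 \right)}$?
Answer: $-10816$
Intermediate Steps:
$d{\left(T \right)} = 26$ ($d{\left(T \right)} = 9 - -17 = 9 + 17 = 26$)
$- 416 d{\left(-2 - 8 \right)} = \left(-416\right) 26 = -10816$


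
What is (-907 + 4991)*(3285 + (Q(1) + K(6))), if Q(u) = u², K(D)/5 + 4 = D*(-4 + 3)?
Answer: 13215824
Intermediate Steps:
K(D) = -20 - 5*D (K(D) = -20 + 5*(D*(-4 + 3)) = -20 + 5*(D*(-1)) = -20 + 5*(-D) = -20 - 5*D)
(-907 + 4991)*(3285 + (Q(1) + K(6))) = (-907 + 4991)*(3285 + (1² + (-20 - 5*6))) = 4084*(3285 + (1 + (-20 - 30))) = 4084*(3285 + (1 - 50)) = 4084*(3285 - 49) = 4084*3236 = 13215824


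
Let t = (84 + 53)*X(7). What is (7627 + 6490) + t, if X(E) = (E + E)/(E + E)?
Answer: 14254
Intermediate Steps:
X(E) = 1 (X(E) = (2*E)/((2*E)) = (2*E)*(1/(2*E)) = 1)
t = 137 (t = (84 + 53)*1 = 137*1 = 137)
(7627 + 6490) + t = (7627 + 6490) + 137 = 14117 + 137 = 14254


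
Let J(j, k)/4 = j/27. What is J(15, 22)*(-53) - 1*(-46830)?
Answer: 420410/9 ≈ 46712.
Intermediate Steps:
J(j, k) = 4*j/27 (J(j, k) = 4*(j/27) = 4*j/27)
J(15, 22)*(-53) - 1*(-46830) = ((4/27)*15)*(-53) - 1*(-46830) = (20/9)*(-53) + 46830 = -1060/9 + 46830 = 420410/9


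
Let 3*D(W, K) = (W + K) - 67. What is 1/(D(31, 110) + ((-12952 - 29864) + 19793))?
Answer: -3/68995 ≈ -4.3481e-5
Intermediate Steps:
D(W, K) = -67/3 + K/3 + W/3 (D(W, K) = ((W + K) - 67)/3 = ((K + W) - 67)/3 = (-67 + K + W)/3 = -67/3 + K/3 + W/3)
1/(D(31, 110) + ((-12952 - 29864) + 19793)) = 1/((-67/3 + (⅓)*110 + (⅓)*31) + ((-12952 - 29864) + 19793)) = 1/((-67/3 + 110/3 + 31/3) + (-42816 + 19793)) = 1/(74/3 - 23023) = 1/(-68995/3) = -3/68995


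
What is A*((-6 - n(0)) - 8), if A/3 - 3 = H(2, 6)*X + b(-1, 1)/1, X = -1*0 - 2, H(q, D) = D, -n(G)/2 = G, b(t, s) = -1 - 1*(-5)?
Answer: 210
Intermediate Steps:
b(t, s) = 4 (b(t, s) = -1 + 5 = 4)
n(G) = -2*G
X = -2 (X = 0 - 2 = -2)
A = -15 (A = 9 + 3*(6*(-2) + 4/1) = 9 + 3*(-12 + 4*1) = 9 + 3*(-12 + 4) = 9 + 3*(-8) = 9 - 24 = -15)
A*((-6 - n(0)) - 8) = -15*((-6 - (-2)*0) - 8) = -15*((-6 - 1*0) - 8) = -15*((-6 + 0) - 8) = -15*(-6 - 8) = -15*(-14) = 210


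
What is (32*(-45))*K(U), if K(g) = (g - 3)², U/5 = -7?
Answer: -2079360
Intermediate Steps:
U = -35 (U = 5*(-7) = -35)
K(g) = (-3 + g)²
(32*(-45))*K(U) = (32*(-45))*(-3 - 35)² = -1440*(-38)² = -1440*1444 = -2079360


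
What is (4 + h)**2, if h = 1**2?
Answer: 25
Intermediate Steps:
h = 1
(4 + h)**2 = (4 + 1)**2 = 5**2 = 25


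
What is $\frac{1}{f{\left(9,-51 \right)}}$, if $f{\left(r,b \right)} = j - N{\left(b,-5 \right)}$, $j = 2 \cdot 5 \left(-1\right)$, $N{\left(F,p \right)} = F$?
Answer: $\frac{1}{41} \approx 0.02439$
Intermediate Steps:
$j = -10$ ($j = 10 \left(-1\right) = -10$)
$f{\left(r,b \right)} = -10 - b$
$\frac{1}{f{\left(9,-51 \right)}} = \frac{1}{-10 - -51} = \frac{1}{-10 + 51} = \frac{1}{41}$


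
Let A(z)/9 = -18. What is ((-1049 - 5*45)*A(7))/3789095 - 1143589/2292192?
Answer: -3860086439459/8685333246240 ≈ -0.44444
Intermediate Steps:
A(z) = -162 (A(z) = 9*(-18) = -162)
((-1049 - 5*45)*A(7))/3789095 - 1143589/2292192 = ((-1049 - 5*45)*(-162))/3789095 - 1143589/2292192 = ((-1049 - 225)*(-162))*(1/3789095) - 1143589*1/2292192 = -1274*(-162)*(1/3789095) - 1143589/2292192 = 206388*(1/3789095) - 1143589/2292192 = 206388/3789095 - 1143589/2292192 = -3860086439459/8685333246240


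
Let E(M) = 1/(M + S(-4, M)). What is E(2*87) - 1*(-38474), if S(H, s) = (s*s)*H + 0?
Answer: 4652660819/120930 ≈ 38474.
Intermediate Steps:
S(H, s) = H*s² (S(H, s) = s²*H + 0 = H*s² + 0 = H*s²)
E(M) = 1/(M - 4*M²)
E(2*87) - 1*(-38474) = -1/((2*87)*(-1 + 4*(2*87))) - 1*(-38474) = -1/(174*(-1 + 4*174)) + 38474 = -1*1/174/(-1 + 696) + 38474 = -1*1/174/695 + 38474 = -1*1/174*1/695 + 38474 = -1/120930 + 38474 = 4652660819/120930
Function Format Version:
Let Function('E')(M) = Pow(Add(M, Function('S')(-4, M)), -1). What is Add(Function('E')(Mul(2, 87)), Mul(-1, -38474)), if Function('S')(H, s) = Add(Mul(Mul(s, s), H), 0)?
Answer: Rational(4652660819, 120930) ≈ 38474.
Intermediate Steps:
Function('S')(H, s) = Mul(H, Pow(s, 2)) (Function('S')(H, s) = Add(Mul(Pow(s, 2), H), 0) = Add(Mul(H, Pow(s, 2)), 0) = Mul(H, Pow(s, 2)))
Function('E')(M) = Pow(Add(M, Mul(-4, Pow(M, 2))), -1)
Add(Function('E')(Mul(2, 87)), Mul(-1, -38474)) = Add(Mul(-1, Pow(Mul(2, 87), -1), Pow(Add(-1, Mul(4, Mul(2, 87))), -1)), Mul(-1, -38474)) = Add(Mul(-1, Pow(174, -1), Pow(Add(-1, Mul(4, 174)), -1)), 38474) = Add(Mul(-1, Rational(1, 174), Pow(Add(-1, 696), -1)), 38474) = Add(Mul(-1, Rational(1, 174), Pow(695, -1)), 38474) = Add(Mul(-1, Rational(1, 174), Rational(1, 695)), 38474) = Add(Rational(-1, 120930), 38474) = Rational(4652660819, 120930)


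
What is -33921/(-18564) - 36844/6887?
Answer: -150119363/42616756 ≈ -3.5225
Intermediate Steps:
-33921/(-18564) - 36844/6887 = -33921*(-1/18564) - 36844*1/6887 = 11307/6188 - 36844/6887 = -150119363/42616756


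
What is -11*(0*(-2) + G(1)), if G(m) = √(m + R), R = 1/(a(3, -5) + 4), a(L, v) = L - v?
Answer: -11*√39/6 ≈ -11.449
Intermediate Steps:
R = 1/12 (R = 1/((3 - 1*(-5)) + 4) = 1/((3 + 5) + 4) = 1/(8 + 4) = 1/12 ≈ 0.083333)
G(m) = √(1/12 + m) (G(m) = √(m + 1/12) = √(1/12 + m))
-11*(0*(-2) + G(1)) = -11*(0*(-2) + √(3 + 36*1)/6) = -11*(0 + √(3 + 36)/6) = -11*(0 + √39/6) = -11*√39/6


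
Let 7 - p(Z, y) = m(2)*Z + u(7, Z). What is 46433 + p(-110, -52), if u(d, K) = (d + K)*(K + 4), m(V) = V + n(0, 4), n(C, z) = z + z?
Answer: 36622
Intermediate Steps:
n(C, z) = 2*z
m(V) = 8 + V (m(V) = V + 2*4 = V + 8 = 8 + V)
u(d, K) = (4 + K)*(K + d) (u(d, K) = (K + d)*(4 + K) = (4 + K)*(K + d))
p(Z, y) = -21 - Z² - 21*Z (p(Z, y) = 7 - ((8 + 2)*Z + (Z² + 4*Z + 4*7 + Z*7)) = 7 - (10*Z + (Z² + 4*Z + 28 + 7*Z)) = 7 - (10*Z + (28 + Z² + 11*Z)) = 7 - (28 + Z² + 21*Z) = 7 + (-28 - Z² - 21*Z) = -21 - Z² - 21*Z)
46433 + p(-110, -52) = 46433 + (-21 - 1*(-110)² - 21*(-110)) = 46433 + (-21 - 1*12100 + 2310) = 46433 + (-21 - 12100 + 2310) = 46433 - 9811 = 36622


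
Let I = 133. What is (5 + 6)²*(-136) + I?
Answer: -16323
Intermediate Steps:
(5 + 6)²*(-136) + I = (5 + 6)²*(-136) + 133 = 11²*(-136) + 133 = 121*(-136) + 133 = -16456 + 133 = -16323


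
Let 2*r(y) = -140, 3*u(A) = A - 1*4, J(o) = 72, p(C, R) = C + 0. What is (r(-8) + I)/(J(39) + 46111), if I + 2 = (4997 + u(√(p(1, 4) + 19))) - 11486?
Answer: -19687/138549 + 2*√5/138549 ≈ -0.14206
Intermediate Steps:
p(C, R) = C
u(A) = -4/3 + A/3 (u(A) = (A - 1*4)/3 = (A - 4)/3 = (-4 + A)/3 = -4/3 + A/3)
r(y) = -70 (r(y) = (½)*(-140) = -70)
I = -19477/3 + 2*√5/3 (I = -2 + ((4997 + (-4/3 + √(1 + 19)/3)) - 11486) = -2 + ((4997 + (-4/3 + √20/3)) - 11486) = -2 + ((4997 + (-4/3 + (2*√5)/3)) - 11486) = -2 + ((4997 + (-4/3 + 2*√5/3)) - 11486) = -2 + ((14987/3 + 2*√5/3) - 11486) = -2 + (-19471/3 + 2*√5/3) = -19477/3 + 2*√5/3 ≈ -6490.8)
(r(-8) + I)/(J(39) + 46111) = (-70 + (-19477/3 + 2*√5/3))/(72 + 46111) = (-19687/3 + 2*√5/3)/46183 = (-19687/3 + 2*√5/3)*(1/46183) = -19687/138549 + 2*√5/138549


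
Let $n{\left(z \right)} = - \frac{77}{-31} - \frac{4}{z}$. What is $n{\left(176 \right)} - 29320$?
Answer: $- \frac{39989123}{1364} \approx -29318.0$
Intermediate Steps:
$n{\left(z \right)} = \frac{77}{31} - \frac{4}{z}$ ($n{\left(z \right)} = \left(-77\right) \left(- \frac{1}{31}\right) - \frac{4}{z} = \frac{77}{31} - \frac{4}{z}$)
$n{\left(176 \right)} - 29320 = \left(\frac{77}{31} - \frac{4}{176}\right) - 29320 = \left(\frac{77}{31} - \frac{1}{44}\right) - 29320 = \frac{3357}{1364} - 29320 = - \frac{39989123}{1364}$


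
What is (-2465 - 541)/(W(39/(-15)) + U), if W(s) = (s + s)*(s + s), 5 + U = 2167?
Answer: -12525/9121 ≈ -1.3732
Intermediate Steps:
U = 2162 (U = -5 + 2167 = 2162)
W(s) = 4*s**2 (W(s) = (2*s)*(2*s) = 4*s**2)
(-2465 - 541)/(W(39/(-15)) + U) = (-2465 - 541)/(4*(39/(-15))**2 + 2162) = -3006/(4*(39*(-1/15))**2 + 2162) = -3006/(4*(-13/5)**2 + 2162) = -3006/(4*(169/25) + 2162) = -3006/(676/25 + 2162) = -3006/54726/25 = -3006*25/54726 = -12525/9121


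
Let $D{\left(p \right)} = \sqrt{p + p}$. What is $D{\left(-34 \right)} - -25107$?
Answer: $25107 + 2 i \sqrt{17} \approx 25107.0 + 8.2462 i$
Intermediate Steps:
$D{\left(p \right)} = \sqrt{2} \sqrt{p}$ ($D{\left(p \right)} = \sqrt{2 p} = \sqrt{2} \sqrt{p}$)
$D{\left(-34 \right)} - -25107 = \sqrt{2} \sqrt{-34} - -25107 = \sqrt{2} i \sqrt{34} + 25107 = 2 i \sqrt{17} + 25107 = 25107 + 2 i \sqrt{17}$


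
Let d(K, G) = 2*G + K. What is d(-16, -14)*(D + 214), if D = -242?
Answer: 1232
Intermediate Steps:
d(K, G) = K + 2*G
d(-16, -14)*(D + 214) = (-16 + 2*(-14))*(-242 + 214) = (-16 - 28)*(-28) = -44*(-28) = 1232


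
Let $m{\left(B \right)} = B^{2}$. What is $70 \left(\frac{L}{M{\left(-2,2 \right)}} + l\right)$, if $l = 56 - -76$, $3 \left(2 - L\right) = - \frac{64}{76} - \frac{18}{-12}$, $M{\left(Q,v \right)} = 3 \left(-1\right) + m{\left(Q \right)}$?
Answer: $\frac{533785}{57} \approx 9364.7$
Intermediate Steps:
$M{\left(Q,v \right)} = -3 + Q^{2}$ ($M{\left(Q,v \right)} = 3 \left(-1\right) + Q^{2} = -3 + Q^{2}$)
$L = \frac{203}{114}$ ($L = 2 - \frac{- \frac{64}{76} - \frac{18}{-12}}{3} = 2 - \frac{\left(-64\right) \frac{1}{76} - - \frac{3}{2}}{3} = 2 - \frac{- \frac{16}{19} + \frac{3}{2}}{3} = 2 - \frac{25}{114} = \frac{203}{114} \approx 1.7807$)
$l = 132$ ($l = 56 + 76 = 132$)
$70 \left(\frac{L}{M{\left(-2,2 \right)}} + l\right) = 70 \left(\frac{203}{114 \left(-3 + \left(-2\right)^{2}\right)} + 132\right) = 70 \left(\frac{203}{114 \left(-3 + 4\right)} + 132\right) = 70 \left(\frac{203}{114 \cdot 1} + 132\right) = 70 \left(\frac{203}{114} \cdot 1 + 132\right) = 70 \left(\frac{203}{114} + 132\right) = 70 \cdot \frac{15251}{114} = \frac{533785}{57}$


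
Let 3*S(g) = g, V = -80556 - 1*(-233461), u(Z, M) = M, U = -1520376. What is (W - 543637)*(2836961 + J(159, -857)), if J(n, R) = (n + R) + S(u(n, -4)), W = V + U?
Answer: -5420402361260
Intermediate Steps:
V = 152905 (V = -80556 + 233461 = 152905)
S(g) = g/3
W = -1367471 (W = 152905 - 1520376 = -1367471)
J(n, R) = -4/3 + R + n (J(n, R) = (n + R) + (1/3)*(-4) = (R + n) - 4/3 = -4/3 + R + n)
(W - 543637)*(2836961 + J(159, -857)) = (-1367471 - 543637)*(2836961 + (-4/3 - 857 + 159)) = -1911108*(2836961 - 2098/3) = -1911108*8508785/3 = -5420402361260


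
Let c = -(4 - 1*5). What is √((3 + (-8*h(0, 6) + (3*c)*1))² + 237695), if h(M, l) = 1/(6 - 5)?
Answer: 147*√11 ≈ 487.54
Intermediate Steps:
h(M, l) = 1 (h(M, l) = 1/1 = 1)
c = 1 (c = -(4 - 5) = -1*(-1) = 1)
√((3 + (-8*h(0, 6) + (3*c)*1))² + 237695) = √((3 + (-8*1 + (3*1)*1))² + 237695) = √((3 + (-8 + 3*1))² + 237695) = √((3 + (-8 + 3))² + 237695) = √((3 - 5)² + 237695) = √((-2)² + 237695) = √(4 + 237695) = √237699 = 147*√11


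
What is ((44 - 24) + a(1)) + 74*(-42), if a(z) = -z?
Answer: -3089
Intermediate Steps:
((44 - 24) + a(1)) + 74*(-42) = ((44 - 24) - 1*1) + 74*(-42) = (20 - 1) - 3108 = 19 - 3108 = -3089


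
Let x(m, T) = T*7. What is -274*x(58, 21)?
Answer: -40278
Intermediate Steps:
x(m, T) = 7*T
-274*x(58, 21) = -1918*21 = -274*147 = -40278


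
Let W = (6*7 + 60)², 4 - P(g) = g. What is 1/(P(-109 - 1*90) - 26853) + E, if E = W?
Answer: 277266599/26650 ≈ 10404.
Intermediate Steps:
P(g) = 4 - g
W = 10404 (W = (42 + 60)² = 102² = 10404)
E = 10404
1/(P(-109 - 1*90) - 26853) + E = 1/((4 - (-109 - 1*90)) - 26853) + 10404 = 1/((4 - (-109 - 90)) - 26853) + 10404 = 1/((4 - 1*(-199)) - 26853) + 10404 = 1/((4 + 199) - 26853) + 10404 = 1/(203 - 26853) + 10404 = 1/(-26650) + 10404 = -1/26650 + 10404 = 277266599/26650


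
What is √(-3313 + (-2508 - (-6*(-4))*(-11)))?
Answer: I*√5557 ≈ 74.545*I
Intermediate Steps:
√(-3313 + (-2508 - (-6*(-4))*(-11))) = √(-3313 + (-2508 - 24*(-11))) = √(-3313 + (-2508 - 1*(-264))) = √(-3313 + (-2508 + 264)) = √(-3313 - 2244) = √(-5557) = I*√5557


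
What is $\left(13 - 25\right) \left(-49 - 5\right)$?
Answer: $648$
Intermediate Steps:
$\left(13 - 25\right) \left(-49 - 5\right) = \left(-12\right) \left(-54\right) = 648$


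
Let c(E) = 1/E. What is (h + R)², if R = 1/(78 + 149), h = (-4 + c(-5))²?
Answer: 10026417424/32205625 ≈ 311.33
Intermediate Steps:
h = 441/25 (h = (-4 + 1/(-5))² = (-4 - ⅕)² = (-21/5)² = 441/25 ≈ 17.640)
R = 1/227 ≈ 0.0044053
(h + R)² = (441/25 + 1/227)² = (100132/5675)² = 10026417424/32205625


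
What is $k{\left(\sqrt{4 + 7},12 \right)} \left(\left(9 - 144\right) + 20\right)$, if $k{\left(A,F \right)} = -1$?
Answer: $115$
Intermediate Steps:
$k{\left(\sqrt{4 + 7},12 \right)} \left(\left(9 - 144\right) + 20\right) = - (\left(9 - 144\right) + 20) = - (-135 + 20) = \left(-1\right) \left(-115\right) = 115$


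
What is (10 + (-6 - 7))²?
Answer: 9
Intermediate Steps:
(10 + (-6 - 7))² = (10 - 13)² = (-3)² = 9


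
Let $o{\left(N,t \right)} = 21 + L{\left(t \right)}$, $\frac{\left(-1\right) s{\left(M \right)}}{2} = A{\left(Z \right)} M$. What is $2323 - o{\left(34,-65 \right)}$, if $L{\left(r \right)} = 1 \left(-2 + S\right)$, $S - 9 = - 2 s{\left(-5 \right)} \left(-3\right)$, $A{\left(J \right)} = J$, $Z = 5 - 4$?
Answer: $2235$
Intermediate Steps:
$Z = 1$
$s{\left(M \right)} = - 2 M$ ($s{\left(M \right)} = - 2 \cdot 1 M = - 2 M$)
$S = 69$ ($S = 9 + - 2 \left(\left(-2\right) \left(-5\right)\right) \left(-3\right) = 9 + \left(-2\right) 10 \left(-3\right) = 9 - -60 = 9 + 60 = 69$)
$L{\left(r \right)} = 67$ ($L{\left(r \right)} = 1 \left(-2 + 69\right) = 1 \cdot 67 = 67$)
$o{\left(N,t \right)} = 88$ ($o{\left(N,t \right)} = 21 + 67 = 88$)
$2323 - o{\left(34,-65 \right)} = 2323 - 88 = 2235$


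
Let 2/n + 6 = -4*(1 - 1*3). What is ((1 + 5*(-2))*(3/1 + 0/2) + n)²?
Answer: 676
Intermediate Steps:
n = 1 (n = 2/(-6 - 4*(1 - 1*3)) = 2/(-6 - 4*(1 - 3)) = 2/(-6 - 4*(-2)) = 2/(-6 + 8) = 2/2 = 2*(½) = 1)
((1 + 5*(-2))*(3/1 + 0/2) + n)² = ((1 + 5*(-2))*(3/1 + 0/2) + 1)² = ((1 - 10)*(3*1 + 0*(½)) + 1)² = (-9*(3 + 0) + 1)² = (-9*3 + 1)² = (-27 + 1)² = (-26)² = 676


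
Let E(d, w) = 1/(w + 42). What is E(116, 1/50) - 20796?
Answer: -43692346/2101 ≈ -20796.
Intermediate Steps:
E(d, w) = 1/(42 + w)
E(116, 1/50) - 20796 = 1/(42 + 1/50) - 20796 = 1/(2101/50) - 20796 = 50/2101 - 20796 = -43692346/2101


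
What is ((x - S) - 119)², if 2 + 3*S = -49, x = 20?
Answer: 6724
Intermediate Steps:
S = -17 (S = -⅔ + (⅓)*(-49) = -⅔ - 49/3 = -17)
((x - S) - 119)² = ((20 - 1*(-17)) - 119)² = ((20 + 17) - 119)² = (37 - 119)² = (-82)² = 6724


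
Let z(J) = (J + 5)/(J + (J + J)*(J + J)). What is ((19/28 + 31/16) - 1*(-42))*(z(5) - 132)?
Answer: -6920845/1176 ≈ -5885.1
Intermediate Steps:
z(J) = (5 + J)/(J + 4*J²) (z(J) = (5 + J)/(J + (2*J)*(2*J)) = (5 + J)/(J + 4*J²))
((19/28 + 31/16) - 1*(-42))*(z(5) - 132) = ((19/28 + 31/16) - 1*(-42))*((5 + 5)/(5*(1 + 4*5)) - 132) = ((19*(1/28) + 31*(1/16)) + 42)*((⅕)*10/(1 + 20) - 132) = ((19/28 + 31/16) + 42)*((⅕)*10/21 - 132) = (293/112 + 42)*((⅕)*(1/21)*10 - 132) = 4997*(2/21 - 132)/112 = (4997/112)*(-2770/21) = -6920845/1176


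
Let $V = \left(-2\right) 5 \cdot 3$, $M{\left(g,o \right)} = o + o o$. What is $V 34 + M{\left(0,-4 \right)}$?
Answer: $-1008$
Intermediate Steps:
$M{\left(g,o \right)} = o + o^{2}$
$V = -30$ ($V = \left(-10\right) 3 = -30$)
$V 34 + M{\left(0,-4 \right)} = \left(-30\right) 34 - 4 \left(1 - 4\right) = -1020 - -12 = -1020 + 12 = -1008$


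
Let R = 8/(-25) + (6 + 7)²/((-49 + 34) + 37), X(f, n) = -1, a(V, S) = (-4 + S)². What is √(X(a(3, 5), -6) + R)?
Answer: √76978/110 ≈ 2.5223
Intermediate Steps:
R = 4049/550 (R = 8*(-1/25) + 13²/(-15 + 37) = -8/25 + 169/22 = 4049/550 ≈ 7.3618)
√(X(a(3, 5), -6) + R) = √(-1 + 4049/550) = √(3499/550) = √76978/110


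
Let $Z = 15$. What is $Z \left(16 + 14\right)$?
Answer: $450$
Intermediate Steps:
$Z \left(16 + 14\right) = 15 \left(16 + 14\right) = 15 \cdot 30 = 450$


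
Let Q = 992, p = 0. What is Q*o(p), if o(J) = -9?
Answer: -8928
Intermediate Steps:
Q*o(p) = 992*(-9) = -8928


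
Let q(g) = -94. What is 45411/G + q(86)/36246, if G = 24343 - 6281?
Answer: 822134639/327337626 ≈ 2.5116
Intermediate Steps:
G = 18062
45411/G + q(86)/36246 = 45411/18062 - 94/36246 = 45411*(1/18062) - 94*1/36246 = 45411/18062 - 47/18123 = 822134639/327337626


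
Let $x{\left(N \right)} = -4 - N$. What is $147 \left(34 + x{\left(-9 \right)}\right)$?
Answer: $5733$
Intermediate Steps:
$147 \left(34 + x{\left(-9 \right)}\right) = 147 \left(34 - -5\right) = 147 \left(34 + \left(-4 + 9\right)\right) = 147 \left(34 + 5\right) = 147 \cdot 39 = 5733$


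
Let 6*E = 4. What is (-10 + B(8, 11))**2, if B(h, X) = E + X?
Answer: 25/9 ≈ 2.7778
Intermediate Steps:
E = 2/3 (E = (1/6)*4 = 2/3 ≈ 0.66667)
B(h, X) = 2/3 + X
(-10 + B(8, 11))**2 = (-10 + (2/3 + 11))**2 = (-10 + 35/3)**2 = (5/3)**2 = 25/9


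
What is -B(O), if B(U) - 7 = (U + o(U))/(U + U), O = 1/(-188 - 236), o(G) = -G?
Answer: -7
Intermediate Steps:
O = -1/424 (O = 1/(-424) = -1/424 ≈ -0.0023585)
B(U) = 7 (B(U) = 7 + (U - U)/(U + U) = 7 + 0/((2*U)) = 7 + 0*(1/(2*U)) = 7 + 0 = 7)
-B(O) = -1*7 = -7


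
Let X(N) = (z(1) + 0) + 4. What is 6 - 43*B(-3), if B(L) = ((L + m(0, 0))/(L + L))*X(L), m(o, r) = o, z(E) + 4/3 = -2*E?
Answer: -25/3 ≈ -8.3333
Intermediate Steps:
z(E) = -4/3 - 2*E
X(N) = ⅔ (X(N) = ((-4/3 - 2*1) + 0) + 4 = ((-4/3 - 2) + 0) + 4 = (-10/3 + 0) + 4 = -10/3 + 4 = ⅔)
B(L) = ⅓ (B(L) = ((L + 0)/(L + L))*(⅔) = (L/((2*L)))*(⅔) = (L*(1/(2*L)))*(⅔) = (½)*(⅔) = ⅓)
6 - 43*B(-3) = 6 - 43*⅓ = 6 - 43/3 = -25/3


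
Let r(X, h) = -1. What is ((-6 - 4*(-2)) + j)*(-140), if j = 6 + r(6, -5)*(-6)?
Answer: -1960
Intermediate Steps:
j = 12 (j = 6 - 1*(-6) = 6 + 6 = 12)
((-6 - 4*(-2)) + j)*(-140) = ((-6 - 4*(-2)) + 12)*(-140) = ((-6 + 8) + 12)*(-140) = (2 + 12)*(-140) = 14*(-140) = -1960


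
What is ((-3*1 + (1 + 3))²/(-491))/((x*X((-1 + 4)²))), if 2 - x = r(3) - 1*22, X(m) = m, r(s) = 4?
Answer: -1/88380 ≈ -1.1315e-5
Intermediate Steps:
x = 20 (x = 2 - (4 - 1*22) = 2 - (4 - 22) = 2 - 1*(-18) = 2 + 18 = 20)
((-3*1 + (1 + 3))²/(-491))/((x*X((-1 + 4)²))) = ((-3*1 + (1 + 3))²/(-491))/((20*(-1 + 4)²)) = ((-3 + 4)²*(-1/491))/((20*3²)) = (1²*(-1/491))/((20*9)) = (1*(-1/491))/180 = -1/491*1/180 = -1/88380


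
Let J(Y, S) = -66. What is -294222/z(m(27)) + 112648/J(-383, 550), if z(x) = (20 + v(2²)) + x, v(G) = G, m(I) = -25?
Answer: 9653002/33 ≈ 2.9252e+5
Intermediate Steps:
z(x) = 24 + x (z(x) = (20 + 2²) + x = (20 + 4) + x = 24 + x)
-294222/z(m(27)) + 112648/J(-383, 550) = -294222/(24 - 25) + 112648/(-66) = -294222/(-1) + 112648*(-1/66) = -294222*(-1) - 56324/33 = 294222 - 56324/33 = 9653002/33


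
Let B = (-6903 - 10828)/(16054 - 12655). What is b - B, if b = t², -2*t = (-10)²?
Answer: 8515231/3399 ≈ 2505.2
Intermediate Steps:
t = -50 (t = -½*(-10)² = -½*100 = -50)
B = -17731/3399 ≈ -5.2165
b = 2500 (b = (-50)² = 2500)
b - B = 2500 - 1*(-17731/3399) = 2500 + 17731/3399 = 8515231/3399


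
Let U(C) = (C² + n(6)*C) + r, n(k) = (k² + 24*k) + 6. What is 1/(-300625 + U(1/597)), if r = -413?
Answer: -356409/107292541499 ≈ -3.3218e-6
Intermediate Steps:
n(k) = 6 + k² + 24*k
U(C) = -413 + C² + 186*C (U(C) = (C² + (6 + 6² + 24*6)*C) - 413 = (C² + (6 + 36 + 144)*C) - 413 = (C² + 186*C) - 413 = -413 + C² + 186*C)
1/(-300625 + U(1/597)) = 1/(-300625 + (-413 + (1/597)² + 186/597)) = 1/(-300625 + (-413 + (1/597)² + 186*(1/597))) = 1/(-300625 + (-413 + 1/356409 + 62/199)) = 1/(-300625 - 147085874/356409) = 1/(-107292541499/356409) = -356409/107292541499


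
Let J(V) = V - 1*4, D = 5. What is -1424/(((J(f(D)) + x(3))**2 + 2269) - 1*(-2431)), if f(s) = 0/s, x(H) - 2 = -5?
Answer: -1424/4749 ≈ -0.29985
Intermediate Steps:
x(H) = -3 (x(H) = 2 - 5 = -3)
f(s) = 0
J(V) = -4 + V (J(V) = V - 4 = -4 + V)
-1424/(((J(f(D)) + x(3))**2 + 2269) - 1*(-2431)) = -1424/((((-4 + 0) - 3)**2 + 2269) - 1*(-2431)) = -1424/(((-4 - 3)**2 + 2269) + 2431) = -1424/(((-7)**2 + 2269) + 2431) = -1424/((49 + 2269) + 2431) = -1424/(2318 + 2431) = -1424/4749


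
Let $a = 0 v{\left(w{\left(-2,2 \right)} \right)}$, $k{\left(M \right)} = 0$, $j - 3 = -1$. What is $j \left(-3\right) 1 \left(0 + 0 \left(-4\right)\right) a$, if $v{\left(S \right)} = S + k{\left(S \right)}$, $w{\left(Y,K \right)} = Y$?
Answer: $0$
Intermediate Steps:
$j = 2$ ($j = 3 - 1 = 2$)
$v{\left(S \right)} = S$ ($v{\left(S \right)} = S + 0 = S$)
$a = 0$ ($a = 0 \left(-2\right) = 0$)
$j \left(-3\right) 1 \left(0 + 0 \left(-4\right)\right) a = 2 \left(-3\right) 1 \left(0 + 0 \left(-4\right)\right) 0 = 2 \left(- 3 \left(0 + 0\right)\right) 0 = 2 \left(\left(-3\right) 0\right) 0 = 2 \cdot 0 \cdot 0 = 0 \cdot 0 = 0$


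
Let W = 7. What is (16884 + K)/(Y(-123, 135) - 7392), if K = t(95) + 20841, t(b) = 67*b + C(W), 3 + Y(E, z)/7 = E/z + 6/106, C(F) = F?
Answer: -105171345/17694271 ≈ -5.9438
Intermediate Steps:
Y(E, z) = -1092/53 + 7*E/z (Y(E, z) = -21 + 7*(E/z + 6/106) = -21 + 7*(E/z + 6*(1/106)) = -21 + 7*(E/z + 3/53) = -21 + 7*(3/53 + E/z) = -21 + (21/53 + 7*E/z) = -1092/53 + 7*E/z)
t(b) = 7 + 67*b (t(b) = 67*b + 7 = 7 + 67*b)
K = 27213 (K = (7 + 67*95) + 20841 = (7 + 6365) + 20841 = 6372 + 20841 = 27213)
(16884 + K)/(Y(-123, 135) - 7392) = (16884 + 27213)/((-1092/53 + 7*(-123)/135) - 7392) = 44097/((-1092/53 + 7*(-123)*(1/135)) - 7392) = 44097/((-1092/53 - 287/45) - 7392) = 44097/(-64351/2385 - 7392) = 44097/(-17694271/2385) = 44097*(-2385/17694271) = -105171345/17694271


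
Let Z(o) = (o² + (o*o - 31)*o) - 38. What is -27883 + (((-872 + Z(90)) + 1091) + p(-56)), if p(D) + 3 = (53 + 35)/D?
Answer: 4946224/7 ≈ 7.0660e+5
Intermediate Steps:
p(D) = -3 + 88/D (p(D) = -3 + (53 + 35)/D = -3 + 88/D)
Z(o) = -38 + o² + o*(-31 + o²) (Z(o) = (o² + (o² - 31)*o) - 38 = (o² + (-31 + o²)*o) - 38 = (o² + o*(-31 + o²)) - 38 = -38 + o² + o*(-31 + o²))
-27883 + (((-872 + Z(90)) + 1091) + p(-56)) = -27883 + (((-872 + (-38 + 90² + 90³ - 31*90)) + 1091) + (-3 + 88/(-56))) = -27883 + (((-872 + (-38 + 8100 + 729000 - 2790)) + 1091) + (-3 + 88*(-1/56))) = -27883 + (((-872 + 734272) + 1091) + (-3 - 11/7)) = -27883 + ((733400 + 1091) - 32/7) = -27883 + (734491 - 32/7) = -27883 + 5141405/7 = 4946224/7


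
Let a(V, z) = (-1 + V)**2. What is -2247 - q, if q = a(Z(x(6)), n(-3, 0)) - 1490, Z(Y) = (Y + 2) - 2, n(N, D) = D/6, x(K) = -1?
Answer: -761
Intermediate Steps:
n(N, D) = D/6 (n(N, D) = D*(1/6) = D/6)
Z(Y) = Y (Z(Y) = (2 + Y) - 2 = Y)
q = -1486 (q = (-1 - 1)**2 - 1490 = (-2)**2 - 1490 = 4 - 1490 = -1486)
-2247 - q = -2247 - 1*(-1486) = -2247 + 1486 = -761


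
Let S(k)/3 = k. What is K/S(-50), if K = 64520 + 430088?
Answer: -247304/75 ≈ -3297.4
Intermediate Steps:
S(k) = 3*k
K = 494608
K/S(-50) = 494608/((3*(-50))) = 494608/(-150) = 494608*(-1/150) = -247304/75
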